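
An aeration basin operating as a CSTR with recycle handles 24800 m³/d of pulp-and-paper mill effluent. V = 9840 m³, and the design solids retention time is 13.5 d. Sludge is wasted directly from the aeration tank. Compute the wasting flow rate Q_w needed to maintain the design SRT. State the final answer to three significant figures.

For wasting at MLVSS concentration, Q_w = V/θ_c = 9840/13.5 = 728.9 m³/d.

Q_w ≈ 729 m³/d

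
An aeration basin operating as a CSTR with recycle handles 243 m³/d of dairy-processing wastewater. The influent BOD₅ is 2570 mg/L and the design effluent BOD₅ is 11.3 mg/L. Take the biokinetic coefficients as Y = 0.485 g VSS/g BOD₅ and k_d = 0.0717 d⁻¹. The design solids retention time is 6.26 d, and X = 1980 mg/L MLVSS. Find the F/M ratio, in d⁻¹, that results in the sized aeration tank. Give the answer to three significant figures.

Steady-state biomass mass balance: V·X·(1 + k_d·θ_c) = Y·Q·(S₀ − S)·θ_c, so V = 0.485 × 243 × (2570 − 11.3) × 6.26 / [1980 × (1 + 0.0717 × 6.26)] = 1.89×10^6 / 2869 = 658.0 m³.
F/M = Q·S₀ / (V·X) = 243 × 2570 / (658.0 × 1980) = 0.4793 g BOD₅·(g VSS·d)⁻¹.

F/M ≈ 0.479 d⁻¹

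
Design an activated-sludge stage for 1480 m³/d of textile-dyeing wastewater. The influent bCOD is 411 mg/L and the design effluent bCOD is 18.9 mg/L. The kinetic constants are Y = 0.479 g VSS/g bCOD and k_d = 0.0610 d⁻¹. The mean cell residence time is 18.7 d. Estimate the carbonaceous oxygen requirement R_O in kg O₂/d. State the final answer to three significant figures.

Observed yield with endogenous decay: Y_obs = Y / (1 + k_d·θ_c) = 0.479 / (1 + 0.0610 × 18.7) = 0.479 / 2.141 = 0.2238 g VSS/g bCOD.
Mass of bCOD removed per day: Q(S₀ − S) = 1480 × 392.1 g/m³ = 580.3 kg/d.
P_X = Y_obs·Q·(S₀ − S) = 0.2238 × 580.3 = 129.8 kg VSS/d.
R_O = Q·(S₀ − S) − 1.42·P_X = 580.3 − 1.42 × 129.8 = 395.9 kg O₂/d.

R_O ≈ 396 kg O₂/d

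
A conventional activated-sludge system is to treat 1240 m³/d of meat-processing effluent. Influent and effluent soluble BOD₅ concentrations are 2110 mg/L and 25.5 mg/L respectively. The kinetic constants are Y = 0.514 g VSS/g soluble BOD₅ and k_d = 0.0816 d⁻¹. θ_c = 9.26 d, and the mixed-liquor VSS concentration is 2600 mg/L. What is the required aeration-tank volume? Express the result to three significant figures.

V ≈ 2700 m³

Rearranging the biomass balance for a CMAS with decay, V = Y·Q·ΔS·θ_c / [X·(1+k_d θ_c)] = 0.514 × 1240 × (2110 − 25.5) × 9.26 / [2600 × (1 + 0.0816 × 9.26)] = 1.23×10^7 / 4565 = 2695 m³.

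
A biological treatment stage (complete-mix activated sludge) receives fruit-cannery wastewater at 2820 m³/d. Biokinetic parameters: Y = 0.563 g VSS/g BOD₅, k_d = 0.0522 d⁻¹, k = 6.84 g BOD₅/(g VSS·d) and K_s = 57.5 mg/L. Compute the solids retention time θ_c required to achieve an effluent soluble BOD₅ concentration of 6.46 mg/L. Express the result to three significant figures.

θ_c ≈ 2.97 d

Specific growth rate at S = 6.46 mg/L: μ = YkS/(K_s+S) = 0.563·6.84·6.46/(57.5+6.46) = 0.3889 d⁻¹.
Then 1/θ_c = μ − k_d = 0.3889 − 0.0522 = 0.3367 d⁻¹, giving θ_c = 2.970 d.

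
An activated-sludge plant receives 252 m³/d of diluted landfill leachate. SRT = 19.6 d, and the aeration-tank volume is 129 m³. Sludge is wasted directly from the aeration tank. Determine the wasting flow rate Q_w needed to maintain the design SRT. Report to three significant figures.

Q_w ≈ 6.58 m³/d

With mixed-liquor wasting, θ_c = V/Q_w, so Q_w = V/θ_c = 129.0/19.6 = 6.582 m³/d.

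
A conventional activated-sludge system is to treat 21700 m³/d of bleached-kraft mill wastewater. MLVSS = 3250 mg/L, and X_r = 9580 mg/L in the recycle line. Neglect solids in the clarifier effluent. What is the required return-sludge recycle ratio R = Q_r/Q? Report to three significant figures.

R ≈ 0.513

Mass balance around the secondary clarifier (neglecting effluent solids): R = X / (X_r − X) = 3250 / (9580 − 3250) = 0.5134.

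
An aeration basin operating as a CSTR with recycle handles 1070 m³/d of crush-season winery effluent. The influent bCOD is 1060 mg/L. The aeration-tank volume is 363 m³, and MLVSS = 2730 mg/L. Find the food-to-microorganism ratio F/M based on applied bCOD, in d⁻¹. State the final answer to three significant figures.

Food-to-microorganism ratio F/M = Q S₀ / (V X) = 1070 × 1060 / (363.0 × 2730) = 1.145 d⁻¹.

F/M ≈ 1.14 d⁻¹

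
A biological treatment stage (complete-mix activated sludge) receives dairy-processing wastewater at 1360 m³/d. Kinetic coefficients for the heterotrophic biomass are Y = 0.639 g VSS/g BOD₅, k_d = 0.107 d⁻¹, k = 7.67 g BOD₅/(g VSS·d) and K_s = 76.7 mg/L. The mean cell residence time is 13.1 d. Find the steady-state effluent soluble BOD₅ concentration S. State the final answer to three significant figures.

From the Monod/SRT balance for a CMAS, S = K_s·(1+k_d θ_c)/[θ_c·(Y k − k_d) − 1] = 76.7 × (1 + 0.107 × 13.1) / [13.1 × (0.639 × 7.67 − 0.107) − 1] = 184.2 / 61.80 = 2.981 mg/L.

S ≈ 2.98 mg/L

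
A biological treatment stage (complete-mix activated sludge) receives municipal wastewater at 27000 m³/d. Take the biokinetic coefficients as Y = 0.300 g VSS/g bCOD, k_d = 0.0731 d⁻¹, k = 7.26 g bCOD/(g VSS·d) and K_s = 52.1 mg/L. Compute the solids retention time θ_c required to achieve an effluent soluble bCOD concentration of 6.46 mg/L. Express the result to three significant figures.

Specific growth rate at S = 6.46 mg/L: μ = YkS/(K_s+S) = 0.300·7.26·6.46/(52.1+6.46) = 0.2403 d⁻¹.
Then 1/θ_c = μ − k_d = 0.2403 − 0.0731 = 0.1672 d⁻¹, giving θ_c = 5.982 d.

θ_c ≈ 5.98 d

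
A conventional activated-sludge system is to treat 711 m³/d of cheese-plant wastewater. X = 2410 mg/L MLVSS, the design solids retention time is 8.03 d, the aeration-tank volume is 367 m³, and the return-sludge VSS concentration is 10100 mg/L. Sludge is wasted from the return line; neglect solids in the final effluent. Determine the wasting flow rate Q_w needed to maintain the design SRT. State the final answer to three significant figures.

Q_w ≈ 10.9 m³/d

Wasting from the return line (neglecting effluent solids): Q_w = V·X / (θ_c·X_r) = 367.0 × 2410 / (8.03 × 10100) = 10.91 m³/d.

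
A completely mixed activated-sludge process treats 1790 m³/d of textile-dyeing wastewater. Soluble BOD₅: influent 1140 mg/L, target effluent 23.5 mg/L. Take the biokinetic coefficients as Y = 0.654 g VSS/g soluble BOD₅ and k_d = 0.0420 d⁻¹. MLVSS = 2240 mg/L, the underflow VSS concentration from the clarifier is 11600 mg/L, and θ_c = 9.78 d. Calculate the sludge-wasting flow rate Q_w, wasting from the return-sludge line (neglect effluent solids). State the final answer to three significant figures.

From the SRT design equation V = Y Q (S₀−S) θ_c / [X (1 + k_d θ_c)] = 0.654 × 1790 × (1140 − 23.5) × 9.78 / [2240 × (1 + 0.0420 × 9.78)] = 1.28×10^7 / 3160 = 4045 m³.
Wasting from the return line (neglecting effluent solids): Q_w = V·X / (θ_c·X_r) = 4045 × 2240 / (9.78 × 11600) = 79.87 m³/d.

Q_w ≈ 79.9 m³/d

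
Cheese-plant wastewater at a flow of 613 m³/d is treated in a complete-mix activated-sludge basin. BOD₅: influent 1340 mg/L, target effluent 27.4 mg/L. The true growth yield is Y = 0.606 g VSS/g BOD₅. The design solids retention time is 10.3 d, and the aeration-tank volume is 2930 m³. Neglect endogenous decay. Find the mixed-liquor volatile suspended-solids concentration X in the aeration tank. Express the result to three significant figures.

X ≈ 1710 mg/L

From V·X = Y·Q·(S₀ − S)·θ_c (decay neglected): X = 0.606 × 613 × (1340 − 27.4) × 10.3 / 2930 = 1714 mg/L.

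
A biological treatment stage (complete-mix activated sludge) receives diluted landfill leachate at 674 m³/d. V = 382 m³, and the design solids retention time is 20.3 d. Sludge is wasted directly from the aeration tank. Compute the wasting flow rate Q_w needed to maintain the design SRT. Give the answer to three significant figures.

With mixed-liquor wasting, θ_c = V/Q_w, so Q_w = V/θ_c = 382.0/20.3 = 18.82 m³/d.

Q_w ≈ 18.8 m³/d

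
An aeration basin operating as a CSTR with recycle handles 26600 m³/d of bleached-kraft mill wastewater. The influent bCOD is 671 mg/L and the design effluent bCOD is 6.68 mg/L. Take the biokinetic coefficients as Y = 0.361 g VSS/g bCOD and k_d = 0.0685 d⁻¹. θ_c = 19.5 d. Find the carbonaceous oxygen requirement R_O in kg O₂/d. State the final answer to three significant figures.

The observed yield is Y_obs = Y/(1 + k_d·θ_c) = 0.361 / (1 + 0.0685 × 19.5) = 0.361 / 2.336 = 0.1546 g VSS per g bCOD removed.
Mass of bCOD removed per day: Q(S₀ − S) = 26600 × 664.3 g/m³ = 17671 kg/d.
Net sludge production P_X = 0.1546 × 17671 = 2731 kg VSS/d.
R_O = Q·ΔS − 1.42 P_X = 17671 − 3878 = 13793 kg O₂/d.

R_O ≈ 13800 kg O₂/d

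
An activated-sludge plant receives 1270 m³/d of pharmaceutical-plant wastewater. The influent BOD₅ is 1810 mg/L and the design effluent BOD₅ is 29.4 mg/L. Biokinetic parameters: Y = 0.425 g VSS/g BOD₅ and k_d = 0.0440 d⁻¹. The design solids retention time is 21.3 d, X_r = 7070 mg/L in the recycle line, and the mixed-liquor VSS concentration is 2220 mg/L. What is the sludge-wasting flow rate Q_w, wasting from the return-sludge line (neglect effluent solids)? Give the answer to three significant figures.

Rearranging the biomass balance for a CMAS with decay, V = Y·Q·ΔS·θ_c / [X·(1+k_d θ_c)] = 0.425 × 1270 × (1810 − 29.4) × 21.3 / [2220 × (1 + 0.0440 × 21.3)] = 2.05×10^7 / 4301 = 4760 m³.
Q_w = (V·X)/(θ_c X_r) = 4760 × 2220 / (21.3 × 7070) = 70.17 m³/d.

Q_w ≈ 70.2 m³/d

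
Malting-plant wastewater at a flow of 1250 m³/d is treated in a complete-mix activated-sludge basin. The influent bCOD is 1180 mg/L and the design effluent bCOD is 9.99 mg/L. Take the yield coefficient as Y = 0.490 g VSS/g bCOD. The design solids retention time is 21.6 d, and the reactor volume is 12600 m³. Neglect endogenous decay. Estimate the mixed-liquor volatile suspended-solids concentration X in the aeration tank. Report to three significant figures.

X = Y·Q·ΔS·θ_c / V = 0.490 × 1250 × (1180 − 9.99) × 21.6 / 12600 = 1229 mg/L.

X ≈ 1230 mg/L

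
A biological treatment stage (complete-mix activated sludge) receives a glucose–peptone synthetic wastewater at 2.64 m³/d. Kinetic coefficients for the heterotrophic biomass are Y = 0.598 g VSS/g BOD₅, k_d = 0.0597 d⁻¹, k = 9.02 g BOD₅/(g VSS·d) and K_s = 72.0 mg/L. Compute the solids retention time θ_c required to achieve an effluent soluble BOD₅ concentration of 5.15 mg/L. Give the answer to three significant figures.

θ_c ≈ 3.33 d

At the target effluent, Y k S/(K_s+S) = 0.598×9.02×5.15/77.15 = 0.3601 d⁻¹.
1/θ_c = 0.3601 − 0.0597 = 0.3004 d⁻¹, so θ_c = 3.329 d.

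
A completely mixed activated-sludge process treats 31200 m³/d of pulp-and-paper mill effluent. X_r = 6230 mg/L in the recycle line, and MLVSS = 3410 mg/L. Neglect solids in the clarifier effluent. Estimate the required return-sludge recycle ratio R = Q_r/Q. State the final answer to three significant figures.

R ≈ 1.21

R = Q_r/Q = X/(X_r − X) = 3410 / (6230 − 3410) = 1.209.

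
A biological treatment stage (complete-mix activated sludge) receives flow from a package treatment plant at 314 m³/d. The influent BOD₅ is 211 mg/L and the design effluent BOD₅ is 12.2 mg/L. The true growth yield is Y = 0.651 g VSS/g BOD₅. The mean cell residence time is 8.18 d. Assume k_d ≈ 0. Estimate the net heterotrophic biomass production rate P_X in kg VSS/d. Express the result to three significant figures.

Since k_d ≈ 0, Y_obs = Y = 0.651 g VSS/g BOD₅.
Mass of BOD₅ removed per day: Q(S₀ − S) = 314 × 198.8 g/m³ = 62.42 kg/d.
Biomass produced: P_X = Y_obs·Q·ΔS = 0.6510 × 62.42 ≈ 40.64 kg VSS/d.

P_X ≈ 40.6 kg VSS/d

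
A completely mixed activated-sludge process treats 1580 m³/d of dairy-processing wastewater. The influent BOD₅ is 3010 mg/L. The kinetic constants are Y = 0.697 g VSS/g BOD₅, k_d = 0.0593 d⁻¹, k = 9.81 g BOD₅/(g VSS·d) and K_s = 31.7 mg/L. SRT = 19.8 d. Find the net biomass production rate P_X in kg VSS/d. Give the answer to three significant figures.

P_X ≈ 1520 kg VSS/d

For a completely mixed reactor with recycle the Lawrence–McCarty relation gives S = K_s·(1 + k_d·θ_c) / [θ_c·(Y·k − k_d) − 1] = 31.7 × (1 + 0.0593 × 19.8) / [19.8 × (0.697 × 9.81 − 0.0593) − 1] = 68.92 / 133.2 = 0.5174 mg/L.
Y_obs = Y / (1 + k_d θ_c) = 0.697 / (1 + 0.0593 × 19.8) = 0.697 / 2.174 = 0.3206.
Mass of BOD₅ removed per day: Q(S₀ − S) = 1580 × 3009 g/m³ = 4755 kg/d.
So the net sludge growth is P_X = 0.3206 × 4755 = 1524 kg VSS/d.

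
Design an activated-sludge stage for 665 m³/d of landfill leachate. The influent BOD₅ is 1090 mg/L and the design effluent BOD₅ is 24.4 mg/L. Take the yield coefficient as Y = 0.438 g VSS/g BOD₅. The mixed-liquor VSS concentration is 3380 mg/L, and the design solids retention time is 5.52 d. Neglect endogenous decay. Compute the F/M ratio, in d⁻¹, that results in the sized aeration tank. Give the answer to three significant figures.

F/M ≈ 0.423 d⁻¹

Biomass mass balance (decay neglected): V·X = Y·Q·(S₀ − S)·θ_c, so V = 0.438 × 665 × (1090 − 24.4) × 5.52 / 3380 = 506.9 m³.
F/M = Q·S₀ / (V·X) = 665 × 1090 / (506.9 × 3380) = 0.4231 g BOD₅·(g VSS·d)⁻¹.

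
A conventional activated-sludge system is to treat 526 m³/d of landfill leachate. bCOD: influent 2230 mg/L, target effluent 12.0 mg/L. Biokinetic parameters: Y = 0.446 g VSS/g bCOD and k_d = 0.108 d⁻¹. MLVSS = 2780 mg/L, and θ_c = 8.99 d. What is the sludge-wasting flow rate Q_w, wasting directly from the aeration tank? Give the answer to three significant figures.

Steady-state biomass mass balance: V·X·(1 + k_d·θ_c) = Y·Q·(S₀ − S)·θ_c, so V = 0.446 × 526 × (2230 − 12.0) × 8.99 / [2780 × (1 + 0.108 × 8.99)] = 4.68×10^6 / 5479 = 853.7 m³.
With mixed-liquor wasting, θ_c = V/Q_w, so Q_w = V/θ_c = 853.7/8.99 = 94.97 m³/d.

Q_w ≈ 95.0 m³/d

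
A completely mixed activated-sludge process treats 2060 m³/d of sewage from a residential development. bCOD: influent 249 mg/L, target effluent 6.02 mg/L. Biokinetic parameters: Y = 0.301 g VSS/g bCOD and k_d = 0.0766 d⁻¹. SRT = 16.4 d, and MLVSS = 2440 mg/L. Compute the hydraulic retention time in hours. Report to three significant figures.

τ ≈ 5.23 h

From the SRT design equation V = Y Q (S₀−S) θ_c / [X (1 + k_d θ_c)] = 0.301 × 2060 × (249 − 6.02) × 16.4 / [2440 × (1 + 0.0766 × 16.4)] = 2.47×10^6 / 5505 = 448.8 m³.
Hydraulic retention time τ = V/Q = 448.8 / 2060 = 0.2179 d = 5.229 h.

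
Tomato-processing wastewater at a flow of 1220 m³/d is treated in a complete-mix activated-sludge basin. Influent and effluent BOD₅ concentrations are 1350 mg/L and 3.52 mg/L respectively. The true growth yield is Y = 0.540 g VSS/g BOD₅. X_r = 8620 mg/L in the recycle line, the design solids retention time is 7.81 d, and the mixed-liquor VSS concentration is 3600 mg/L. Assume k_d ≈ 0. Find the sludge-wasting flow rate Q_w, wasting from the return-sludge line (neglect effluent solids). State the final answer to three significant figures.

V·X = Y·Q·ΔS·θ_c gives V = 0.540 × 1220 × (1350 − 3.52) × 7.81 / 3600 = 1924 m³.
Q_w = (V·X)/(θ_c X_r) = 1924 × 3600 / (7.81 × 8620) = 102.9 m³/d.

Q_w ≈ 103 m³/d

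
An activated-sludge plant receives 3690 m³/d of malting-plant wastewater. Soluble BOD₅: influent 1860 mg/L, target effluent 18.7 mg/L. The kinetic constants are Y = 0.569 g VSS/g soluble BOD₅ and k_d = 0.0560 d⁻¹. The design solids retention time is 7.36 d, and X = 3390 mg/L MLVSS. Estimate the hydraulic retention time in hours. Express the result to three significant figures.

τ ≈ 38.7 h

Steady-state biomass mass balance: V·X·(1 + k_d·θ_c) = Y·Q·(S₀ − S)·θ_c, so V = 0.569 × 3690 × (1860 − 18.7) × 7.36 / [3390 × (1 + 0.0560 × 7.36)] = 2.85×10^7 / 4787 = 5944 m³.
Hydraulic retention time τ = V/Q = 5944 / 3690 = 1.611 d = 38.66 h.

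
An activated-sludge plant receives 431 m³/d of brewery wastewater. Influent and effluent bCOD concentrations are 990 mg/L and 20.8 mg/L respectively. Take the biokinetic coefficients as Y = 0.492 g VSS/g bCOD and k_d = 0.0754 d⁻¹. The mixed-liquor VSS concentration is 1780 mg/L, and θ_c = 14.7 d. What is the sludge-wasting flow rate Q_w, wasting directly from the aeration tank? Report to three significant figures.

Rearranging the biomass balance for a CMAS with decay, V = Y·Q·ΔS·θ_c / [X·(1+k_d θ_c)] = 0.492 × 431 × (990 − 20.8) × 14.7 / [1780 × (1 + 0.0754 × 14.7)] = 3.02×10^6 / 3753 = 805.0 m³.
With mixed-liquor wasting, θ_c = V/Q_w, so Q_w = V/θ_c = 805.0/14.7 = 54.76 m³/d.

Q_w ≈ 54.8 m³/d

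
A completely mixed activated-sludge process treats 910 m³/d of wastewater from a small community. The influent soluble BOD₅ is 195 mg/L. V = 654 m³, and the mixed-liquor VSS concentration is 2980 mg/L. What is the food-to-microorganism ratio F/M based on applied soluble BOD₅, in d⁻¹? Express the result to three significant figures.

F/M ≈ 0.0911 d⁻¹

Food-to-microorganism ratio F/M = Q S₀ / (V X) = 910 × 195 / (654.0 × 2980) = 0.09105 d⁻¹.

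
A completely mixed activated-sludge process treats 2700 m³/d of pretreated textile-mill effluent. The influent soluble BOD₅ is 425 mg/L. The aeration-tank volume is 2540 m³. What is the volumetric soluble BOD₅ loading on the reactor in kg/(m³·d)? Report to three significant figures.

L_v = Q S₀ / V = 2700 × 425 × 10⁻³ / 2540 = 0.4518 kg/(m³·d).

L_v ≈ 0.452 kg soluble BOD₅/(m³·d)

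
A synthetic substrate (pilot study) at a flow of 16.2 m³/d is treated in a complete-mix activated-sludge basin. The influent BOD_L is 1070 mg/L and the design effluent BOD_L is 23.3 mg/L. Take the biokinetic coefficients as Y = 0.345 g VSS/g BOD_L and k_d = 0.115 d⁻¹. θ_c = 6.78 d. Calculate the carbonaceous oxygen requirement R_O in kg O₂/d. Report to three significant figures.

Y_obs = Y / (1 + k_d θ_c) = 0.345 / (1 + 0.115 × 6.78) = 0.345 / 1.780 = 0.1939.
Substrate removed = Q·(S₀ − S) = 16.2 m³/d × (1070 − 23.3) g/m³ = 1.7×10^4 g/d = 16.96 kg/d.
P_X = Y_obs·Q·(S₀ − S) = 0.1939 × 16.96 = 3.287 kg VSS/d.
Carbonaceous O₂ demand = substrate oxidised − cell-mass equivalent = 16.96 − 1.42 × 3.287 = 12.29 kg O₂/d.

R_O ≈ 12.3 kg O₂/d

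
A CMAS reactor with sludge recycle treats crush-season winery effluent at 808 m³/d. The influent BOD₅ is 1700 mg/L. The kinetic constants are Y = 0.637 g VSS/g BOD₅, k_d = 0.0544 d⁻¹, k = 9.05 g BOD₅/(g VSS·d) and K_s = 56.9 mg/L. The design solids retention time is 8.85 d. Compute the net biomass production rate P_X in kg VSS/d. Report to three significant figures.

P_X ≈ 590 kg VSS/d

For a completely mixed reactor with recycle the Lawrence–McCarty relation gives S = K_s·(1 + k_d·θ_c) / [θ_c·(Y·k − k_d) − 1] = 56.9 × (1 + 0.0544 × 8.85) / [8.85 × (0.637 × 9.05 − 0.0544) − 1] = 84.29 / 49.54 = 1.702 mg/L.
The observed yield is Y_obs = Y/(1 + k_d·θ_c) = 0.637 / (1 + 0.0544 × 8.85) = 0.637 / 1.481 = 0.4300 g VSS per g BOD₅ removed.
Substrate removed = Q·(S₀ − S) = 808 m³/d × (1700 − 1.70) g/m³ = 1.37×10^6 g/d = 1372 kg/d.
Net biomass production P_X = Y_obs × Q·(S₀ − S) = 0.4300 × 1372 = 590.0 kg VSS/d.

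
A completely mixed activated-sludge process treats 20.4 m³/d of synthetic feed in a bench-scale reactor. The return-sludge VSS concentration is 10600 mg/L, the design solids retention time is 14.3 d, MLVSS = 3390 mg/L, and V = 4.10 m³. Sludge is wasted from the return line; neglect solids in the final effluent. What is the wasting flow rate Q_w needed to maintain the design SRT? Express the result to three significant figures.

Q_w ≈ 0.0917 m³/d

Wasting from the return line (neglecting effluent solids): Q_w = V·X / (θ_c·X_r) = 4.100 × 3390 / (14.3 × 10600) = 0.09169 m³/d.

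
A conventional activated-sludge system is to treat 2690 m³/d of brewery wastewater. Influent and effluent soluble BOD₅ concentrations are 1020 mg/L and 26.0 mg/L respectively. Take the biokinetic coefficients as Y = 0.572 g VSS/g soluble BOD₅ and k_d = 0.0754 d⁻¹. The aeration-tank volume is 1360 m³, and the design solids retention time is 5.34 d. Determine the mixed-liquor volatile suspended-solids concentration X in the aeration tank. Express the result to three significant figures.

X ≈ 4280 mg/L

From V·X·(1 + k_d·θ_c) = Y·Q·(S₀ − S)·θ_c: X = 0.572 × 2690 × (1020 − 26.0) × 5.34 / [1360 × (1 + 0.0754 × 5.34)] = 4281 mg/L.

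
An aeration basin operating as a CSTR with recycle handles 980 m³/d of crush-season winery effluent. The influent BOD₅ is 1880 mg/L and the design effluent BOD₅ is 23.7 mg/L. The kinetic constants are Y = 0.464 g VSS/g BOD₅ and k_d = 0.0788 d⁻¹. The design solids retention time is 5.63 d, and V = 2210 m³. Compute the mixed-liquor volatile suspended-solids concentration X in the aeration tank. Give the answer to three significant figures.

Solving the biomass balance for X: X = Y Q (S₀−S) θ_c / [V (1+k_d θ_c)] = 0.464 × 980 × (1880 − 23.7) × 5.63 / [2210 × (1 + 0.0788 × 5.63)] = 1490 mg/L.

X ≈ 1490 mg/L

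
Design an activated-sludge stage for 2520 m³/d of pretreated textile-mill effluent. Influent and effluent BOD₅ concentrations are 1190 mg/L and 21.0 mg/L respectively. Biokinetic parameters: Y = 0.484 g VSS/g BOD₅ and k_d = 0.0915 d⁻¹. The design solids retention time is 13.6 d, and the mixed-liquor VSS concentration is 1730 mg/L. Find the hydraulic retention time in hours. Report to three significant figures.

Steady-state biomass mass balance: V·X·(1 + k_d·θ_c) = Y·Q·(S₀ − S)·θ_c, so V = 0.484 × 2520 × (1190 − 21.0) × 13.6 / [1730 × (1 + 0.0915 × 13.6)] = 1.94×10^7 / 3883 = 4994 m³.
τ = V/Q = 4994/2520 = 1.982 d, or 47.56 h.

τ ≈ 47.6 h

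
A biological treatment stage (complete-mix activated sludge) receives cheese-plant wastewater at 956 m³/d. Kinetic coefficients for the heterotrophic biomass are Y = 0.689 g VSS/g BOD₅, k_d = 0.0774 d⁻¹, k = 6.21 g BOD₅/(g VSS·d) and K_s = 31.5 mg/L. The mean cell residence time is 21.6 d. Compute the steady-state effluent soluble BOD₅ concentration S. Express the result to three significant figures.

S ≈ 0.938 mg/L

From the Monod/SRT balance for a CMAS, S = K_s·(1+k_d θ_c)/[θ_c·(Y k − k_d) − 1] = 31.5 × (1 + 0.0774 × 21.6) / [21.6 × (0.689 × 6.21 − 0.0774) − 1] = 84.16 / 89.75 = 0.9378 mg/L.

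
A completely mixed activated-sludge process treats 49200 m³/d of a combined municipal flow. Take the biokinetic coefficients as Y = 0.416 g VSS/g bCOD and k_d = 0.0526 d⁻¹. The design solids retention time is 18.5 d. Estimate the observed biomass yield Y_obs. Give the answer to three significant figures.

Y_obs = Y / (1 + k_d θ_c) = 0.416 / (1 + 0.0526 × 18.5) = 0.416 / 1.973 = 0.2108.

Y_obs ≈ 0.211 g VSS/g bCOD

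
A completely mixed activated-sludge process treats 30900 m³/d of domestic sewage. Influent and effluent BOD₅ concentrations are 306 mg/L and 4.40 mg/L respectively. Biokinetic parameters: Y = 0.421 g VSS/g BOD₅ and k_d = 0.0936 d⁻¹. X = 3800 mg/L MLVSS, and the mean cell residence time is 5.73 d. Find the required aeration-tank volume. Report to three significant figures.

V ≈ 3850 m³

Steady-state biomass mass balance: V·X·(1 + k_d·θ_c) = Y·Q·(S₀ − S)·θ_c, so V = 0.421 × 30900 × (306 − 4.40) × 5.73 / [3800 × (1 + 0.0936 × 5.73)] = 2.25×10^7 / 5838 = 3851 m³.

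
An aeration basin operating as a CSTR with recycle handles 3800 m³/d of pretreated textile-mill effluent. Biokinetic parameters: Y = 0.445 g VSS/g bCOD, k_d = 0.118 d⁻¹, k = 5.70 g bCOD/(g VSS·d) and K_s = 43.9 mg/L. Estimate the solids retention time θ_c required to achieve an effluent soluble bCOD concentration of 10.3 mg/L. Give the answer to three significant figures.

Specific growth rate at S = 10.3 mg/L: μ = YkS/(K_s+S) = 0.445·5.70·10.3/(43.9+10.3) = 0.4820 d⁻¹.
Then 1/θ_c = μ − k_d = 0.4820 − 0.118 = 0.3640 d⁻¹, giving θ_c = 2.747 d.

θ_c ≈ 2.75 d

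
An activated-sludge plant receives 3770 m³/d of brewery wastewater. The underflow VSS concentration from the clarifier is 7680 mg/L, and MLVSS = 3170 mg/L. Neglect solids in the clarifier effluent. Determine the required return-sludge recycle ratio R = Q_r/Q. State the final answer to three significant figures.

R = Q_r/Q = X/(X_r − X) = 3170 / (7680 − 3170) = 0.7029.

R ≈ 0.703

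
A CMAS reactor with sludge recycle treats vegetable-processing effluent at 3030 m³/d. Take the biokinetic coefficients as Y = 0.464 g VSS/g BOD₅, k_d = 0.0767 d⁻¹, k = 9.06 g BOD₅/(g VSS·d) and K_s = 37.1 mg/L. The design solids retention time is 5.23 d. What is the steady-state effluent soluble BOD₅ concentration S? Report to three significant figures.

For a completely mixed reactor with recycle the Lawrence–McCarty relation gives S = K_s·(1 + k_d·θ_c) / [θ_c·(Y·k − k_d) − 1] = 37.1 × (1 + 0.0767 × 5.23) / [5.23 × (0.464 × 9.06 − 0.0767) − 1] = 51.98 / 20.58 = 2.525 mg/L.

S ≈ 2.53 mg/L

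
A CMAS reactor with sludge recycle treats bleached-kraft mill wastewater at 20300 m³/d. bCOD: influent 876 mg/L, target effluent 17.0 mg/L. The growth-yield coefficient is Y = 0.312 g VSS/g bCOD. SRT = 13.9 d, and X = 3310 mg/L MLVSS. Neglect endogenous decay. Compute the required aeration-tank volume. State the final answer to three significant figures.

V ≈ 22800 m³

With k_d = 0 the design equation reduces to V = Y Q (S₀−S) θ_c / X = 0.312 × 20300 × (876 − 17.0) × 13.9 / 3310 = 22847 m³.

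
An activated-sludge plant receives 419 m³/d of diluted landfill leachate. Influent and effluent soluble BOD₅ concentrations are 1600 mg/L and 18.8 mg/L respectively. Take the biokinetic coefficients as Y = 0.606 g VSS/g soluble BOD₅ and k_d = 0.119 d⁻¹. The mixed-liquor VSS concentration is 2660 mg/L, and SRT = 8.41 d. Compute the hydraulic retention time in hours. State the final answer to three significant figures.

τ ≈ 36.3 h

Steady-state biomass mass balance: V·X·(1 + k_d·θ_c) = Y·Q·(S₀ − S)·θ_c, so V = 0.606 × 419 × (1600 − 18.8) × 8.41 / [2660 × (1 + 0.119 × 8.41)] = 3.38×10^6 / 5322 = 634.4 m³.
τ = V/Q = 634.4/419 = 1.514 d, or 36.34 h.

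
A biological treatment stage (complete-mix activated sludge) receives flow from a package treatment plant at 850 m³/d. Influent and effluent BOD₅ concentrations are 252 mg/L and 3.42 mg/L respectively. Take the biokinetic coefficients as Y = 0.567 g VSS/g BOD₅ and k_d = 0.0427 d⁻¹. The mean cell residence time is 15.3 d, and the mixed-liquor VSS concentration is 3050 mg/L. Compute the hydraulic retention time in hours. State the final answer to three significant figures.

Steady-state biomass mass balance: V·X·(1 + k_d·θ_c) = Y·Q·(S₀ − S)·θ_c, so V = 0.567 × 850 × (252 − 3.42) × 15.3 / [3050 × (1 + 0.0427 × 15.3)] = 1.83×10^6 / 5043 = 363.5 m³.
Hydraulic retention time τ = V/Q = 363.5 / 850 = 0.4276 d = 10.26 h.

τ ≈ 10.3 h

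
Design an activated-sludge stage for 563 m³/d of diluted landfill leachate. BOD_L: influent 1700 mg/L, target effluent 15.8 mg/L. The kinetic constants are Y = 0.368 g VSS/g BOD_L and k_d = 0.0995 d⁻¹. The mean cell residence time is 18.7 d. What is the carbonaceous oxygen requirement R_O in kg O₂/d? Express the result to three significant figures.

R_O ≈ 775 kg O₂/d

Observed yield with endogenous decay: Y_obs = Y / (1 + k_d·θ_c) = 0.368 / (1 + 0.0995 × 18.7) = 0.368 / 2.861 = 0.1286 g VSS/g BOD_L.
Q·(S₀ − S) = 563 × (1700 − 15.8) × 10⁻³ = 948.2 kg/d removed.
Net sludge production P_X = 0.1286 × 948.2 = 122.0 kg VSS/d.
R_O = Q·(S₀ − S) − 1.42·P_X = 948.2 − 1.42 × 122.0 = 775.0 kg O₂/d.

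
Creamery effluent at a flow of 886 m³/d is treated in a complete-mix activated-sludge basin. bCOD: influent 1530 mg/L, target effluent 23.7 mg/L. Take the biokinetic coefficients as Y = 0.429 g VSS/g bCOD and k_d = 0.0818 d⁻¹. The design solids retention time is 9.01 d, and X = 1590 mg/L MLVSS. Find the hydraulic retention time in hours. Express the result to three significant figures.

τ ≈ 50.6 h

Steady-state biomass mass balance: V·X·(1 + k_d·θ_c) = Y·Q·(S₀ − S)·θ_c, so V = 0.429 × 886 × (1530 − 23.7) × 9.01 / [1590 × (1 + 0.0818 × 9.01)] = 5.16×10^6 / 2762 = 1868 m³.
Hydraulic retention time τ = V/Q = 1868 / 886 = 2.108 d = 50.59 h.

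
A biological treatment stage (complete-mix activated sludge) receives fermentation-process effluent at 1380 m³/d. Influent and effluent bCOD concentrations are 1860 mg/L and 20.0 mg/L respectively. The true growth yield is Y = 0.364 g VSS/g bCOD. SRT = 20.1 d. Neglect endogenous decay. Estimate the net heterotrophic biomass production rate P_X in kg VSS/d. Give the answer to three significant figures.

P_X ≈ 924 kg VSS/d

With endogenous decay neglected, the observed yield equals the true yield: Y_obs = Y = 0.364 g VSS/g bCOD.
ΔS = 1860 − 20.0 = 1840 mg/L, so the substrate removal rate is 1380 × 1840/1000 = 2539 kg bCOD/d.
P_X = Y_obs · Q(S₀ − S) = 0.3640 × 2539 = 924.3 kg VSS/d.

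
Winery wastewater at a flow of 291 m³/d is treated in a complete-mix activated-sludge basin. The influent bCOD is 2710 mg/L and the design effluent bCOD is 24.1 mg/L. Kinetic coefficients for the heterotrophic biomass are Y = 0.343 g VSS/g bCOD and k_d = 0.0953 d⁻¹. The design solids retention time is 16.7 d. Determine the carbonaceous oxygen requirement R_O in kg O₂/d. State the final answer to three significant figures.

R_O ≈ 635 kg O₂/d

The observed yield is Y_obs = Y/(1 + k_d·θ_c) = 0.343 / (1 + 0.0953 × 16.7) = 0.343 / 2.592 = 0.1324 g VSS per g bCOD removed.
ΔS = 2710 − 24.1 = 2686 mg/L, so the substrate removal rate is 291 × 2686/1000 = 781.6 kg bCOD/d.
Biomass synthesised: P_X = Y_obs × 781.6 = 103.4 kg VSS/d.
R_O = Q·(S₀ − S) − 1.42·P_X = 781.6 − 1.42 × 103.4 = 634.7 kg O₂/d.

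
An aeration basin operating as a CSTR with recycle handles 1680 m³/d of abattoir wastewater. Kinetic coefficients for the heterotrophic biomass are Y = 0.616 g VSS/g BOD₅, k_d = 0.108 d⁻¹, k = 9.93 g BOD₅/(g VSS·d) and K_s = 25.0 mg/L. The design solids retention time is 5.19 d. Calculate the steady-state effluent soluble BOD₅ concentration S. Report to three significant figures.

S ≈ 1.29 mg/L

For a completely mixed reactor with recycle the Lawrence–McCarty relation gives S = K_s·(1 + k_d·θ_c) / [θ_c·(Y·k − k_d) − 1] = 25.0 × (1 + 0.108 × 5.19) / [5.19 × (0.616 × 9.93 − 0.108) − 1] = 39.01 / 30.19 = 1.292 mg/L.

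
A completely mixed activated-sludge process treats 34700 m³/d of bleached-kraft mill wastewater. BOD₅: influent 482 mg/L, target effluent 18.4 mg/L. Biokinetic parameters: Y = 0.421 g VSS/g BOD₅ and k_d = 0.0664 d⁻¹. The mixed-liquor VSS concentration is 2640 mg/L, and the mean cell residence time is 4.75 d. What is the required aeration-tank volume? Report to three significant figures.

Rearranging the biomass balance for a CMAS with decay, V = Y·Q·ΔS·θ_c / [X·(1+k_d θ_c)] = 0.421 × 34700 × (482 − 18.4) × 4.75 / [2640 × (1 + 0.0664 × 4.75)] = 3.22×10^7 / 3473 = 9264 m³.

V ≈ 9260 m³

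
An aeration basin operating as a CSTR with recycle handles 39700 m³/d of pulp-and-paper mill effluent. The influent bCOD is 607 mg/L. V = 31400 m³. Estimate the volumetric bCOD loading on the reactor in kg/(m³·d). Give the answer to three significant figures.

L_v ≈ 0.767 kg bCOD/(m³·d)

L_v = Q S₀ / V = 39700 × 607 × 10⁻³ / 31400 = 0.7674 kg/(m³·d).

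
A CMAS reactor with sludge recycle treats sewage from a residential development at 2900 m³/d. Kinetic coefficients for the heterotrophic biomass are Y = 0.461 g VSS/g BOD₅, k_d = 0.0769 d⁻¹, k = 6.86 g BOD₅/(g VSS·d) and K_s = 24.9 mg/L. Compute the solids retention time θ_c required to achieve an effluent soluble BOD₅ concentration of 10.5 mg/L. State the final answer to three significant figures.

θ_c ≈ 1.16 d

At the target effluent, Y k S/(K_s+S) = 0.461×6.86×10.5/35.40 = 0.9380 d⁻¹.
θ_c = 1/(μ − k_d) = 1/(0.9380 − 0.0769) = 1/0.8611 = 1.161 d.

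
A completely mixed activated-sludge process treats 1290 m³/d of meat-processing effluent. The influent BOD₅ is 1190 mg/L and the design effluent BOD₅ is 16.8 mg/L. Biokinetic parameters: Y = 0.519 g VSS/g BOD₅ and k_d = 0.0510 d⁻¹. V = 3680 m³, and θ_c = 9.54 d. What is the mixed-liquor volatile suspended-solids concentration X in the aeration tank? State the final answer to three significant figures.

X ≈ 1370 mg/L

From V·X·(1 + k_d·θ_c) = Y·Q·(S₀ − S)·θ_c: X = 0.519 × 1290 × (1190 − 16.8) × 9.54 / [3680 × (1 + 0.0510 × 9.54)] = 1370 mg/L.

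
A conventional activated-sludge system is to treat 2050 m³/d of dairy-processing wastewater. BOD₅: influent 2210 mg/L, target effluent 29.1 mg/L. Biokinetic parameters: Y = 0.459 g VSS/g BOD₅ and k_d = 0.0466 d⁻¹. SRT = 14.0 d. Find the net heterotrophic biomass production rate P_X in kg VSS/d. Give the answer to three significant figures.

P_X ≈ 1240 kg VSS/d

Correct the yield for decay: Y_obs = Y/(1 + k_d θ_c) = 0.459 / (1 + 0.0466 × 14.0) = 0.459 / 1.652 = 0.2778.
Mass of BOD₅ removed per day: Q(S₀ − S) = 2050 × 2181 g/m³ = 4471 kg/d.
So the net sludge growth is P_X = 0.2778 × 4471 = 1242 kg VSS/d.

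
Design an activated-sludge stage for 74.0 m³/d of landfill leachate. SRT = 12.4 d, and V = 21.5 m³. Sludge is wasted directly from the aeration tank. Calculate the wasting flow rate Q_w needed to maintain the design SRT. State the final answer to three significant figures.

Wasting from the aeration tank: Q_w = V / θ_c = 21.50 / 12.4 = 1.734 m³/d.

Q_w ≈ 1.73 m³/d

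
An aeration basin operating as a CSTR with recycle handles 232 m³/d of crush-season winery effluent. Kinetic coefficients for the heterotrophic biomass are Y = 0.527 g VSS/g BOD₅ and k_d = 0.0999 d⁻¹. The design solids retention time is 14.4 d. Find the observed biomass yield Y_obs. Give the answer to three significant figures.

Observed yield with endogenous decay: Y_obs = Y / (1 + k_d·θ_c) = 0.527 / (1 + 0.0999 × 14.4) = 0.527 / 2.439 = 0.2161 g VSS/g BOD₅.

Y_obs ≈ 0.216 g VSS/g BOD₅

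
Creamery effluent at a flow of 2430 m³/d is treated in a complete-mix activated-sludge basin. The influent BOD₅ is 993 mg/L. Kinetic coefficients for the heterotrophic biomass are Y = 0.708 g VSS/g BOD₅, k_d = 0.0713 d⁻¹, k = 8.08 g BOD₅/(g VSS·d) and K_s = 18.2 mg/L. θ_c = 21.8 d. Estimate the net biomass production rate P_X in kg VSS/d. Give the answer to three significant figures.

P_X ≈ 669 kg VSS/d

Effluent substrate depends only on kinetics and SRT: S = K_s(1 + k_d θ_c) / [θ_c(Yk − k_d) − 1] = 18.2 × (1 + 0.0713 × 21.8) / [21.8 × (0.708 × 8.08 − 0.0713) − 1] = 46.49 / 122.2 = 0.3806 mg/L.
The observed yield is Y_obs = Y/(1 + k_d·θ_c) = 0.708 / (1 + 0.0713 × 21.8) = 0.708 / 2.554 = 0.2772 g VSS per g BOD₅ removed.
ΔS = 993 − 0.381 = 992.6 mg/L, so the substrate removal rate is 2430 × 992.6/1000 = 2412 kg BOD₅/d.
Net biomass production P_X = Y_obs × Q·(S₀ − S) = 0.2772 × 2412 = 668.6 kg VSS/d.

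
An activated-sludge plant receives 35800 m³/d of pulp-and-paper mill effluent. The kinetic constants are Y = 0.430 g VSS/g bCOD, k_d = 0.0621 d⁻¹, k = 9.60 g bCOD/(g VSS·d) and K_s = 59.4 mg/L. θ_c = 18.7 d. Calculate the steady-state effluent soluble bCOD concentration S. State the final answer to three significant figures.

From the Monod/SRT balance for a CMAS, S = K_s·(1+k_d θ_c)/[θ_c·(Y k − k_d) − 1] = 59.4 × (1 + 0.0621 × 18.7) / [18.7 × (0.430 × 9.60 − 0.0621) − 1] = 128.4 / 75.03 = 1.711 mg/L.

S ≈ 1.71 mg/L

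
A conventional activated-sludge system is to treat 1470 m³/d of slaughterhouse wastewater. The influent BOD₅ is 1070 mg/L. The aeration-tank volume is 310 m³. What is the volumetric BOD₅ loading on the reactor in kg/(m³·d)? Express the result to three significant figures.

L_v ≈ 5.07 kg BOD₅/(m³·d)

L_v = Q S₀ / V = 1470 × 1070 × 10⁻³ / 310.0 = 5.074 kg/(m³·d).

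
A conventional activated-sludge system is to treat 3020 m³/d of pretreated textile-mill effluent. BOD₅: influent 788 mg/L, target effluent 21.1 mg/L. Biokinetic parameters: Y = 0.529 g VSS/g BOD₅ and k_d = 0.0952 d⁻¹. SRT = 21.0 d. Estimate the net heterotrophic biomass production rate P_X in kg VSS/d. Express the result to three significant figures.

Y_obs = Y / (1 + k_d θ_c) = 0.529 / (1 + 0.0952 × 21.0) = 0.529 / 2.999 = 0.1764.
Mass of BOD₅ removed per day: Q(S₀ − S) = 3020 × 766.9 g/m³ = 2316 kg/d.
Biomass produced: P_X = Y_obs·Q·ΔS = 0.1764 × 2316 ≈ 408.5 kg VSS/d.

P_X ≈ 409 kg VSS/d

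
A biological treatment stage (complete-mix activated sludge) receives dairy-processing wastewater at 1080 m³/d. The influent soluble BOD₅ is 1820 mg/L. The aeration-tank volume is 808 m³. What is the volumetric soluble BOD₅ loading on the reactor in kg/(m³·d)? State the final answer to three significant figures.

L_v = Q S₀ / V = 1080 × 1820 × 10⁻³ / 808.0 = 2.433 kg/(m³·d).

L_v ≈ 2.43 kg soluble BOD₅/(m³·d)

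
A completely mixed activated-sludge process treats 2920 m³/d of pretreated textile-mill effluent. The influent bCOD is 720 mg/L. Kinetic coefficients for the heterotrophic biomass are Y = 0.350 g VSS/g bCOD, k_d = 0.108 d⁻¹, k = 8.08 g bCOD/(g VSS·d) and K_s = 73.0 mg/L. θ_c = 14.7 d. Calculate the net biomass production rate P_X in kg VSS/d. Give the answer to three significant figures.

From the Monod/SRT balance for a CMAS, S = K_s·(1+k_d θ_c)/[θ_c·(Y k − k_d) − 1] = 73.0 × (1 + 0.108 × 14.7) / [14.7 × (0.350 × 8.08 − 0.108) − 1] = 188.9 / 38.98 = 4.845 mg/L.
Correct the yield for decay: Y_obs = Y/(1 + k_d θ_c) = 0.350 / (1 + 0.108 × 14.7) = 0.350 / 2.588 = 0.1353.
Q·(S₀ − S) = 2920 × (720 − 4.85) × 10⁻³ = 2088 kg/d removed.
So the net sludge growth is P_X = 0.1353 × 2088 = 282.5 kg VSS/d.

P_X ≈ 282 kg VSS/d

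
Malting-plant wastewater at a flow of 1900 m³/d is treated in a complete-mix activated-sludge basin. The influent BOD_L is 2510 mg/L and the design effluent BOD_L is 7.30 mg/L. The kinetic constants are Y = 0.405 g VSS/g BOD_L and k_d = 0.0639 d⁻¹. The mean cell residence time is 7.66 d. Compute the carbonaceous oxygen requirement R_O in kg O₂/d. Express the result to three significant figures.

Correct the yield for decay: Y_obs = Y/(1 + k_d θ_c) = 0.405 / (1 + 0.0639 × 7.66) = 0.405 / 1.489 = 0.2719.
Mass of BOD_L removed per day: Q(S₀ − S) = 1900 × 2503 g/m³ = 4755 kg/d.
Biomass synthesised: P_X = Y_obs × 4755 = 1293 kg VSS/d.
R_O = Q·ΔS − 1.42 P_X = 4755 − 1836 = 2919 kg O₂/d.

R_O ≈ 2920 kg O₂/d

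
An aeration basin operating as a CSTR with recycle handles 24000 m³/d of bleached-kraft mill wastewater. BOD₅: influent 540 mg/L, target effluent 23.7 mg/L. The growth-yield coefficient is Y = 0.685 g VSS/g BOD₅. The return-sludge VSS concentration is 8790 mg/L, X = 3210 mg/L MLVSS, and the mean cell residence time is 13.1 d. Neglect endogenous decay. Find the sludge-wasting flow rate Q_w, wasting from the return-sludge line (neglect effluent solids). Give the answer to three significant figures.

Biomass mass balance (decay neglected): V·X = Y·Q·(S₀ − S)·θ_c, so V = 0.685 × 24000 × (540 − 23.7) × 13.1 / 3210 = 34639 m³.
θ_c = V·X/(Q_w·X_r) when wasting from the recycle, so Q_w = V·X/(θ_c·X_r) = 34639 × 3210 / (13.1 × 8790) = 965.6 m³/d.

Q_w ≈ 966 m³/d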